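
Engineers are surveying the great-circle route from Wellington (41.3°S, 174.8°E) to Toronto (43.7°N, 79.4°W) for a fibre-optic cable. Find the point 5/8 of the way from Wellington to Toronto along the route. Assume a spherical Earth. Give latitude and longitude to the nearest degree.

≈ 14°N, 123°W

The haversine formula gives a central angle δ ≈ 2.219 rad (127.1°) between the endpoints.
Interpolate at f = 5/8 with slerp weights a = sin((1−f)δ)/sin δ ≈ 0.928, b = sin(fδ)/sin δ ≈ 1.233.
p = a·p₁ + b·p₂ ≈ (-0.530, -0.813, 0.240); φ = arcsin(p_z) ≈ 13.88°, λ = atan2(p_y, p_x) ≈ -123.09°.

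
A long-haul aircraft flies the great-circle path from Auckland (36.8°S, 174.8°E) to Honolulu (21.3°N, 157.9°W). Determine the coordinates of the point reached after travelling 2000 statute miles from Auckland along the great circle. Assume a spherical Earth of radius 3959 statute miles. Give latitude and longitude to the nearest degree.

≈ (11°S, 172°W)

Write both endpoints as unit vectors p₁, p₂ with components (cos φ cos λ, cos φ sin λ, sin φ).
The central angle between the endpoints is δ = arccos(p₁·p₂) ≈ 1.109 rad (63.6°). The total great-circle distance is δ·R ≈ 1.109 × 3959 ≈ 4391 mi, so the target fraction is f = 2000/4391 ≈ 0.455.
Interpolate at f ≈ 0.455 with slerp weights a = sin((1−f)δ)/sin δ ≈ 0.634, b = sin(fδ)/sin δ ≈ 0.541.
p = a·p₁ + b·p₂ ≈ (-0.972, -0.143, -0.184); φ = arcsin(p_z) ≈ -10.58°, λ = atan2(p_y, p_x) ≈ -171.61°.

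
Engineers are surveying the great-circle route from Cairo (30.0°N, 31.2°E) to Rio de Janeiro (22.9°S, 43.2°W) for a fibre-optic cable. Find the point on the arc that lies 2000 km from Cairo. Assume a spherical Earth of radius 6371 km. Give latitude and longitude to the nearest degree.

≈ (21°N, 14°E)

The haversine formula gives a central angle δ ≈ 1.551 rad (88.9°) between the endpoints. The total great-circle distance is δ·R ≈ 1.551 × 6371 ≈ 9880 km, so the target fraction is f = 2000/9880 ≈ 0.202.
Interpolate at f ≈ 0.202 with slerp weights a = sin((1−f)δ)/sin δ ≈ 0.945, b = sin(fδ)/sin δ ≈ 0.309.
p = a·p₁ + b·p₂ ≈ (0.907, 0.229, 0.352); φ = arcsin(p_z) ≈ 20.63°, λ = atan2(p_y, p_x) ≈ 14.17°.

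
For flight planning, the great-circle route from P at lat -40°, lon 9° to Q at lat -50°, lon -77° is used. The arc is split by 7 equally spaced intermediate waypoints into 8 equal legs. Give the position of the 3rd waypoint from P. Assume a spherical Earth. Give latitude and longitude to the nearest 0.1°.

From cos δ = sin φ₁ sin φ₂ + cos φ₁ cos φ₂ cos Δλ, the central angle is δ ≈ 1.016 rad (58.2°).
Interpolate at f = 3/8 with slerp weights a = sin((1−f)δ)/sin δ ≈ 0.698, b = sin(fδ)/sin δ ≈ 0.437.
p = a·p₁ + b·p₂ ≈ (0.591, -0.190, -0.784); φ = arcsin(p_z) ≈ -51.60°, λ = atan2(p_y, p_x) ≈ -17.85°.

≈ lat -51.6°, lon -17.8°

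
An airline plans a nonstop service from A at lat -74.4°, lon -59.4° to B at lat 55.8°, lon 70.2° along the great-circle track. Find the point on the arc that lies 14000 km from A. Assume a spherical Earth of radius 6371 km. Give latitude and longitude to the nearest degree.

≈ lat 30°, lon 56°

Convert each endpoint to a unit vector on the sphere (x = cos φ cos λ, y = cos φ sin λ, z = sin φ).
The central angle between the endpoints is δ = arccos(p₁·p₂) ≈ 2.675 rad (153.2°). The total great-circle distance is δ·R ≈ 2.675 × 6371 ≈ 17040 km, so the target fraction is f = 14000/17040 ≈ 0.822.
Interpolate at f ≈ 0.822 with slerp weights a = sin((1−f)δ)/sin δ ≈ 1.020, b = sin(fδ)/sin δ ≈ 1.799.
p = a·p₁ + b·p₂ ≈ (0.482, 0.715, 0.505); φ = arcsin(p_z) ≈ 30.36°, λ = atan2(p_y, p_x) ≈ 56.02°.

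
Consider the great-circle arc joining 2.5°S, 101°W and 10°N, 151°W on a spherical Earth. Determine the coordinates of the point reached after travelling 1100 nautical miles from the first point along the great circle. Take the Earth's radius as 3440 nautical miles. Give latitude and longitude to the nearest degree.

Write both endpoints as unit vectors p₁, p₂ with components (cos φ cos λ, cos φ sin λ, sin φ).
The central angle between the endpoints is δ = arccos(p₁·p₂) ≈ 0.896 rad (51.3°). The total great-circle distance is δ·R ≈ 0.896 × 3440 ≈ 3082 nmi, so the target fraction is f = 1100/3082 ≈ 0.357.
Interpolate at f ≈ 0.357 with slerp weights a = sin((1−f)δ)/sin δ ≈ 0.698, b = sin(fδ)/sin δ ≈ 0.403.
p = a·p₁ + b·p₂ ≈ (-0.480, -0.876, 0.039); φ = arcsin(p_z) ≈ 2.26°, λ = atan2(p_y, p_x) ≈ -118.70°.

≈ 2°N, 119°W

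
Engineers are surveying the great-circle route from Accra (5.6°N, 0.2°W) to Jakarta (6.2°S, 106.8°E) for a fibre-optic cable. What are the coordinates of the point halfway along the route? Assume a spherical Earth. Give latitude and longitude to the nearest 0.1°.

The haversine formula gives a central angle δ ≈ 1.875 rad (107.4°) between the endpoints.
Interpolate at f = 1/2 with slerp weights a = sin((1−f)δ)/sin δ ≈ 0.845, b = sin(fδ)/sin δ ≈ 0.845.
p = a·p₁ + b·p₂ ≈ (0.598, 0.801, -0.009); φ = arcsin(p_z) ≈ -0.50°, λ = atan2(p_y, p_x) ≈ 53.26°.

≈ (0.5°S, 53.3°E)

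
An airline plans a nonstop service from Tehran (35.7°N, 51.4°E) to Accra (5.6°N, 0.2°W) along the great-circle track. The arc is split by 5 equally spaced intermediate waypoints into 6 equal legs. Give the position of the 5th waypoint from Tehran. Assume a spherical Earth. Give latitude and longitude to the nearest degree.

From cos δ = sin φ₁ sin φ₂ + cos φ₁ cos φ₂ cos Δλ, the central angle is δ ≈ 0.978 rad (56.0°).
Interpolate at f = 5/6 with slerp weights a = sin((1−f)δ)/sin δ ≈ 0.196, b = sin(fδ)/sin δ ≈ 0.877.
p = a·p₁ + b·p₂ ≈ (0.972, 0.121, 0.200); φ = arcsin(p_z) ≈ 11.52°, λ = atan2(p_y, p_x) ≈ 7.10°.

≈ (12°N, 7°E)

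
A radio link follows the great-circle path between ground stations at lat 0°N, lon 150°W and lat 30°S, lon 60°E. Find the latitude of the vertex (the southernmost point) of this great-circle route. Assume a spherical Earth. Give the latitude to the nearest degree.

≈ 49°S

The great circle lies in the plane with unit normal n̂ = (p₁ × p₂)/|p₁ × p₂|.
Here n̂_z ≈ -0.655; the vertex latitude is φ_max = arccos|n̂_z| ≈ 49.1°.
Check via Clairaut: cos φ_max = |cos φ₁| · sin C = cos(0.0°)·sin(139.1°) ≈ 0.655, again giving ≈ 49.1°.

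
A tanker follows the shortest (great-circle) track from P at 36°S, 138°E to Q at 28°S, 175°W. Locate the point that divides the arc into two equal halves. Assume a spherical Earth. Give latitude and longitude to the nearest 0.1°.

≈ 34.3°S, 162.6°E

Convert each endpoint to a unit vector on the sphere (x = cos φ cos λ, y = cos φ sin λ, z = sin φ).
The central angle between the endpoints is δ = arccos(p₁·p₂) ≈ 0.703 rad (40.3°).
Interpolate at f = 1/2 with slerp weights a = sin((1−f)δ)/sin δ ≈ 0.533, b = sin(fδ)/sin δ ≈ 0.533.
p = a·p₁ + b·p₂ ≈ (-0.789, 0.247, -0.563); φ = arcsin(p_z) ≈ -34.27°, λ = atan2(p_y, p_x) ≈ 162.59°.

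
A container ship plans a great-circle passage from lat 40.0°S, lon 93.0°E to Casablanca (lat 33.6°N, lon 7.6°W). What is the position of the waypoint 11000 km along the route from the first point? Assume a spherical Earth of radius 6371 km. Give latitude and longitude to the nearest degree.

From cos δ = sin φ₁ sin φ₂ + cos φ₁ cos φ₂ cos Δλ, the central angle is δ ≈ 2.064 rad (118.2°). The total great-circle distance is δ·R ≈ 2.064 × 6371 ≈ 13147 km, so the target fraction is f = 11000/13147 ≈ 0.837.
Interpolate at f ≈ 0.837 with slerp weights a = sin((1−f)δ)/sin δ ≈ 0.375, b = sin(fδ)/sin δ ≈ 1.121.
p = a·p₁ + b·p₂ ≈ (0.911, 0.164, 0.379); φ = arcsin(p_z) ≈ 22.29°, λ = atan2(p_y, p_x) ≈ 10.18°.

≈ lat 22°N, lon 10°E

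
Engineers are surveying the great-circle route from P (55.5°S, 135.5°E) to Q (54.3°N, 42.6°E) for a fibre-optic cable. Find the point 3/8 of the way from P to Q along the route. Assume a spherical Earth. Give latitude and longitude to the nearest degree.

≈ (16°S, 96°E)

Write both endpoints as unit vectors p₁, p₂ with components (cos φ cos λ, cos φ sin λ, sin φ).
The central angle between the endpoints is δ = arccos(p₁·p₂) ≈ 2.327 rad (133.3°).
Interpolate at f = 3/8 with slerp weights a = sin((1−f)δ)/sin δ ≈ 1.365, b = sin(fδ)/sin δ ≈ 1.053.
p = a·p₁ + b·p₂ ≈ (-0.099, 0.958, -0.270); φ = arcsin(p_z) ≈ -15.67°, λ = atan2(p_y, p_x) ≈ 95.92°.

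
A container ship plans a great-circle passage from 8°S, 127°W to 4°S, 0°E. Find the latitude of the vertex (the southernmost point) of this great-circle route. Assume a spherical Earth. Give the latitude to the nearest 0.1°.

≈ 13.4°S

The great circle lies in the plane with unit normal n̂ = (p₁ × p₂)/|p₁ × p₂|.
Here n̂_z ≈ +0.973; the vertex latitude is φ_max = arccos|n̂_z| ≈ 13.4°.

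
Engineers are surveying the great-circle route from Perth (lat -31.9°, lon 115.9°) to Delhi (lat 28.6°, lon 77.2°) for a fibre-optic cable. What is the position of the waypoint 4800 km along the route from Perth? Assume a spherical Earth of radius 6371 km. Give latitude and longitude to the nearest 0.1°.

Write both endpoints as unit vectors p₁, p₂ with components (cos φ cos λ, cos φ sin λ, sin φ).
The central angle between the endpoints is δ = arccos(p₁·p₂) ≈ 1.236 rad (70.8°). The total great-circle distance is δ·R ≈ 1.236 × 6371 ≈ 7873 km, so the target fraction is f = 4800/7873 ≈ 0.610.
Interpolate at f ≈ 0.610 with slerp weights a = sin((1−f)δ)/sin δ ≈ 0.491, b = sin(fδ)/sin δ ≈ 0.724.
p = a·p₁ + b·p₂ ≈ (-0.041, 0.995, 0.087); φ = arcsin(p_z) ≈ 5.00°, λ = atan2(p_y, p_x) ≈ 92.37°.

≈ lat 5.0°, lon 92.4°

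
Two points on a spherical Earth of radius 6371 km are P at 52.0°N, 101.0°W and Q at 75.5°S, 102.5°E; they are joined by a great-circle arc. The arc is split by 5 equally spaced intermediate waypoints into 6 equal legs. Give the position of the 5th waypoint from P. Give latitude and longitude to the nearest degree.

≈ 74°S, 142°W

From cos δ = sin φ₁ sin φ₂ + cos φ₁ cos φ₂ cos Δλ, the central angle is δ ≈ 2.700 rad (154.7°).
Interpolate at f = 5/6 with slerp weights a = sin((1−f)δ)/sin δ ≈ 1.019, b = sin(fδ)/sin δ ≈ 1.822.
p = a·p₁ + b·p₂ ≈ (-0.218, -0.170, -0.961); φ = arcsin(p_z) ≈ -73.91°, λ = atan2(p_y, p_x) ≈ -142.03°.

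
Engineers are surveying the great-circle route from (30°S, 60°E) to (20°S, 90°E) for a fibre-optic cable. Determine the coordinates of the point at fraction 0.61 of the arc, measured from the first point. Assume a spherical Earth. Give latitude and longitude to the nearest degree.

Convert each endpoint to a unit vector on the sphere (x = cos φ cos λ, y = cos φ sin λ, z = sin φ).
The central angle between the endpoints is δ = arccos(p₁·p₂) ≈ 0.504 rad (28.9°).
Interpolate at f = 0.61 with slerp weights a = sin((1−f)δ)/sin δ ≈ 0.404, b = sin(fδ)/sin δ ≈ 0.627.
p = a·p₁ + b·p₂ ≈ (0.175, 0.892, -0.417); φ = arcsin(p_z) ≈ -24.61°, λ = atan2(p_y, p_x) ≈ 78.90°.

≈ (25°S, 79°E)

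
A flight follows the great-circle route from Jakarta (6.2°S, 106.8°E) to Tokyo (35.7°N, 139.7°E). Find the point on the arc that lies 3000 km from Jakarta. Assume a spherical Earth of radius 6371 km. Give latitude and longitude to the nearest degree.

≈ 16°N, 122°E

Write both endpoints as unit vectors p₁, p₂ with components (cos φ cos λ, cos φ sin λ, sin φ).
The central angle between the endpoints is δ = arccos(p₁·p₂) ≈ 0.909 rad (52.1°). The total great-circle distance is δ·R ≈ 0.909 × 6371 ≈ 5789 km, so the target fraction is f = 3000/5789 ≈ 0.518.
Interpolate at f ≈ 0.518 with slerp weights a = sin((1−f)δ)/sin δ ≈ 0.537, b = sin(fδ)/sin δ ≈ 0.575.
p = a·p₁ + b·p₂ ≈ (-0.511, 0.814, 0.278); φ = arcsin(p_z) ≈ 16.12°, λ = atan2(p_y, p_x) ≈ 122.12°.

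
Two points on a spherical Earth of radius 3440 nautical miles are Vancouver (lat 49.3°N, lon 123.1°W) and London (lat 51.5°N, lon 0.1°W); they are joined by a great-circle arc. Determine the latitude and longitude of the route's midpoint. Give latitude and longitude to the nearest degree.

Write both endpoints as unit vectors p₁, p₂ with components (cos φ cos λ, cos φ sin λ, sin φ).
The central angle between the endpoints is δ = arccos(p₁·p₂) ≈ 1.189 rad (68.1°).
Interpolate at f = 1/2 with slerp weights a = sin((1−f)δ)/sin δ ≈ 0.604, b = sin(fδ)/sin δ ≈ 0.604.
p = a·p₁ + b·p₂ ≈ (0.161, -0.330, 0.930); φ = arcsin(p_z) ≈ 68.44°, λ = atan2(p_y, p_x) ≈ -64.05°.

≈ lat 68°N, lon 64°W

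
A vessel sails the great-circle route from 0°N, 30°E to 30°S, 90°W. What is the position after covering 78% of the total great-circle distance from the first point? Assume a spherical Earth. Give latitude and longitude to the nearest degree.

Write both endpoints as unit vectors p₁, p₂ with components (cos φ cos λ, cos φ sin λ, sin φ).
The central angle between the endpoints is δ = arccos(p₁·p₂) ≈ 2.019 rad (115.7°).
Interpolate at f = 0.78 with slerp weights a = sin((1−f)δ)/sin δ ≈ 0.477, b = sin(fδ)/sin δ ≈ 1.109.
p = a·p₁ + b·p₂ ≈ (0.413, -0.722, -0.555); φ = arcsin(p_z) ≈ -33.69°, λ = atan2(p_y, p_x) ≈ -60.26°.

≈ 34°S, 60°W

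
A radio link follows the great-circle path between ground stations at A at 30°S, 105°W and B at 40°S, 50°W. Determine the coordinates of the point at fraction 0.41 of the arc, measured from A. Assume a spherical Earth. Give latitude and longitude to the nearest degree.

The haversine formula gives a central angle δ ≈ 0.793 rad (45.4°) between the endpoints.
Interpolate at f = 0.41 with slerp weights a = sin((1−f)δ)/sin δ ≈ 0.633, b = sin(fδ)/sin δ ≈ 0.448.
p = a·p₁ + b·p₂ ≈ (0.079, -0.793, -0.605); φ = arcsin(p_z) ≈ -37.20°, λ = atan2(p_y, p_x) ≈ -84.32°.

≈ 37°S, 84°W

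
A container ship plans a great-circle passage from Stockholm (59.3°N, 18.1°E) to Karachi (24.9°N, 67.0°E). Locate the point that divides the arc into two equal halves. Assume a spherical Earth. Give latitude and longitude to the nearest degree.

The haversine formula gives a central angle δ ≈ 0.841 rad (48.2°) between the endpoints.
Interpolate at f = 1/2 with slerp weights a = sin((1−f)δ)/sin δ ≈ 0.548, b = sin(fδ)/sin δ ≈ 0.548.
p = a·p₁ + b·p₂ ≈ (0.460, 0.544, 0.702); φ = arcsin(p_z) ≈ 44.56°, λ = atan2(p_y, p_x) ≈ 49.80°.

≈ 45°N, 50°E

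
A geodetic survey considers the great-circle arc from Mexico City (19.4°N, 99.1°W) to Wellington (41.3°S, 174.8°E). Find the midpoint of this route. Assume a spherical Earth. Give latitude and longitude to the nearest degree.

Convert each endpoint to a unit vector on the sphere (x = cos φ cos λ, y = cos φ sin λ, z = sin φ).
The central angle between the endpoints is δ = arccos(p₁·p₂) ≈ 1.743 rad (99.8°).
Interpolate at f = 1/2 with slerp weights a = sin((1−f)δ)/sin δ ≈ 0.777, b = sin(fδ)/sin δ ≈ 0.777.
p = a·p₁ + b·p₂ ≈ (-0.697, -0.670, -0.255); φ = arcsin(p_z) ≈ -14.75°, λ = atan2(p_y, p_x) ≈ -136.11°.

≈ 15°S, 136°W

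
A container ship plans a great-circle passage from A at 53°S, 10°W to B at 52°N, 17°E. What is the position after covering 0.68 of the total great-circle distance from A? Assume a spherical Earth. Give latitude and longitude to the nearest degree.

Write both endpoints as unit vectors p₁, p₂ with components (cos φ cos λ, cos φ sin λ, sin φ).
The central angle between the endpoints is δ = arccos(p₁·p₂) ≈ 1.875 rad (107.4°).
Interpolate at f = 0.68 with slerp weights a = sin((1−f)δ)/sin δ ≈ 0.592, b = sin(fδ)/sin δ ≈ 1.002.
p = a·p₁ + b·p₂ ≈ (0.941, 0.119, 0.317); φ = arcsin(p_z) ≈ 18.51°, λ = atan2(p_y, p_x) ≈ 7.19°.

≈ 19°N, 7°E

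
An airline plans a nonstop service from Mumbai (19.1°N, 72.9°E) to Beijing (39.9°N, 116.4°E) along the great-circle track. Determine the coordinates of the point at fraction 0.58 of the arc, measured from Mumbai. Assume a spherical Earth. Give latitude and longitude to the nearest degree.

≈ 33°N, 96°E

Write both endpoints as unit vectors p₁, p₂ with components (cos φ cos λ, cos φ sin λ, sin φ).
The central angle between the endpoints is δ = arccos(p₁·p₂) ≈ 0.744 rad (42.6°).
Interpolate at f = 0.58 with slerp weights a = sin((1−f)δ)/sin δ ≈ 0.454, b = sin(fδ)/sin δ ≈ 0.618.
p = a·p₁ + b·p₂ ≈ (-0.085, 0.834, 0.545); φ = arcsin(p_z) ≈ 33.00°, λ = atan2(p_y, p_x) ≈ 95.79°.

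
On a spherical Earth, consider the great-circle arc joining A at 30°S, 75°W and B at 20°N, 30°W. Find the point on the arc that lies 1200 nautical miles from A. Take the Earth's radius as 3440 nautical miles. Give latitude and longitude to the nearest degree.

≈ 15°S, 60°W

Convert each endpoint to a unit vector on the sphere (x = cos φ cos λ, y = cos φ sin λ, z = sin φ).
The central angle between the endpoints is δ = arccos(p₁·p₂) ≈ 1.154 rad (66.1°). The total great-circle distance is δ·R ≈ 1.154 × 3440 ≈ 3971 nmi, so the target fraction is f = 1200/3971 ≈ 0.302.
Interpolate at f ≈ 0.302 with slerp weights a = sin((1−f)δ)/sin δ ≈ 0.789, b = sin(fδ)/sin δ ≈ 0.374.
p = a·p₁ + b·p₂ ≈ (0.481, -0.835, -0.266); φ = arcsin(p_z) ≈ -15.46°, λ = atan2(p_y, p_x) ≈ -60.07°.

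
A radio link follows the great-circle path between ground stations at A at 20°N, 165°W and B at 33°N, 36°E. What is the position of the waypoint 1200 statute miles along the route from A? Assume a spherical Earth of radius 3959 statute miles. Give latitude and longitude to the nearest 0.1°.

The haversine formula gives a central angle δ ≈ 2.153 rad (123.3°) between the endpoints. The total great-circle distance is δ·R ≈ 2.153 × 3959 ≈ 8522 mi, so the target fraction is f = 1200/8522 ≈ 0.141.
Interpolate at f ≈ 0.141 with slerp weights a = sin((1−f)δ)/sin δ ≈ 1.151, b = sin(fδ)/sin δ ≈ 0.357.
p = a·p₁ + b·p₂ ≈ (-0.802, -0.104, 0.588); φ = arcsin(p_z) ≈ 36.03°, λ = atan2(p_y, p_x) ≈ -172.63°.

≈ 36.0°N, 172.6°W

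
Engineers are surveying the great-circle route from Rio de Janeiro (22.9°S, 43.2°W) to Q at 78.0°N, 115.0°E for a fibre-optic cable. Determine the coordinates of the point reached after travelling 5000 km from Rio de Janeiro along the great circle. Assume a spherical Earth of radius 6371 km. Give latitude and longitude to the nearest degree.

≈ 22°N, 39°W

From cos δ = sin φ₁ sin φ₂ + cos φ₁ cos φ₂ cos Δλ, the central angle is δ ≈ 2.163 rad (123.9°). The total great-circle distance is δ·R ≈ 2.163 × 6371 ≈ 13782 km, so the target fraction is f = 5000/13782 ≈ 0.363.
Interpolate at f ≈ 0.363 with slerp weights a = sin((1−f)δ)/sin δ ≈ 1.183, b = sin(fδ)/sin δ ≈ 0.852.
p = a·p₁ + b·p₂ ≈ (0.720, -0.586, 0.373); φ = arcsin(p_z) ≈ 21.89°, λ = atan2(p_y, p_x) ≈ -39.13°.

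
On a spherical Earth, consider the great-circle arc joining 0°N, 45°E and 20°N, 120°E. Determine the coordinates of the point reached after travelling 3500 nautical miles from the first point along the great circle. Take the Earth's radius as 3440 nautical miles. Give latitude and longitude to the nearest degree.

≈ 17°N, 102°E

Convert each endpoint to a unit vector on the sphere (x = cos φ cos λ, y = cos φ sin λ, z = sin φ).
The central angle between the endpoints is δ = arccos(p₁·p₂) ≈ 1.325 rad (75.9°). The total great-circle distance is δ·R ≈ 1.325 × 3440 ≈ 4558 nmi, so the target fraction is f = 3500/4558 ≈ 0.768.
Interpolate at f ≈ 0.768 with slerp weights a = sin((1−f)δ)/sin δ ≈ 0.312, b = sin(fδ)/sin δ ≈ 0.877.
p = a·p₁ + b·p₂ ≈ (-0.191, 0.935, 0.300); φ = arcsin(p_z) ≈ 17.46°, λ = atan2(p_y, p_x) ≈ 101.57°.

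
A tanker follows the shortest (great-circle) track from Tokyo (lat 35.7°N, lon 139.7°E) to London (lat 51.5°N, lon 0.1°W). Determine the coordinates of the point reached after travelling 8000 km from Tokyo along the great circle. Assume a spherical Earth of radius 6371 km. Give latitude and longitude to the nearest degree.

Write both endpoints as unit vectors p₁, p₂ with components (cos φ cos λ, cos φ sin λ, sin φ).
The central angle between the endpoints is δ = arccos(p₁·p₂) ≈ 1.500 rad (86.0°). The total great-circle distance is δ·R ≈ 1.500 × 6371 ≈ 9558 km, so the target fraction is f = 8000/9558 ≈ 0.837.
Interpolate at f ≈ 0.837 with slerp weights a = sin((1−f)δ)/sin δ ≈ 0.243, b = sin(fδ)/sin δ ≈ 0.953.
p = a·p₁ + b·p₂ ≈ (0.443, 0.126, 0.888); φ = arcsin(p_z) ≈ 62.57°, λ = atan2(p_y, p_x) ≈ 15.93°.

≈ lat 63°N, lon 16°E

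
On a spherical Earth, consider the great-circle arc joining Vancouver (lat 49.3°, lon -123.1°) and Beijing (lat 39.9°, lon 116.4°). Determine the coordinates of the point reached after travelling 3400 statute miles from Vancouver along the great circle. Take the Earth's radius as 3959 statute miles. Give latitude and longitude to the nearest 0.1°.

≈ lat 59.0°, lon 147.5°

Write both endpoints as unit vectors p₁, p₂ with components (cos φ cos λ, cos φ sin λ, sin φ).
The central angle between the endpoints is δ = arccos(p₁·p₂) ≈ 1.336 rad (76.6°). The total great-circle distance is δ·R ≈ 1.336 × 3959 ≈ 5290 mi, so the target fraction is f = 3400/5290 ≈ 0.643.
Interpolate at f ≈ 0.643 with slerp weights a = sin((1−f)δ)/sin δ ≈ 0.472, b = sin(fδ)/sin δ ≈ 0.778.
p = a·p₁ + b·p₂ ≈ (-0.434, 0.277, 0.857); φ = arcsin(p_z) ≈ 59.03°, λ = atan2(p_y, p_x) ≈ 147.46°.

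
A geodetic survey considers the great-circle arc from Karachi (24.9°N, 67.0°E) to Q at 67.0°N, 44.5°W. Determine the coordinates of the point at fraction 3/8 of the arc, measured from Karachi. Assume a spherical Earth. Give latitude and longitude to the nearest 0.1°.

Convert each endpoint to a unit vector on the sphere (x = cos φ cos λ, y = cos φ sin λ, z = sin φ).
The central angle between the endpoints is δ = arccos(p₁·p₂) ≈ 1.310 rad (75.1°).
Interpolate at f = 3/8 with slerp weights a = sin((1−f)δ)/sin δ ≈ 0.756, b = sin(fδ)/sin δ ≈ 0.488.
p = a·p₁ + b·p₂ ≈ (0.404, 0.497, 0.768); φ = arcsin(p_z) ≈ 50.15°, λ = atan2(p_y, p_x) ≈ 50.92°.

≈ 50.1°N, 50.9°E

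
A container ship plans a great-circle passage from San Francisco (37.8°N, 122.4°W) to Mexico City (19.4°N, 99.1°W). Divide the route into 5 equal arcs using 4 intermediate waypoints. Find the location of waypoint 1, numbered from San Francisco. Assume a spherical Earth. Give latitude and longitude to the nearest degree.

Convert each endpoint to a unit vector on the sphere (x = cos φ cos λ, y = cos φ sin λ, z = sin φ).
The central angle between the endpoints is δ = arccos(p₁·p₂) ≈ 0.478 rad (27.4°).
Interpolate at f = 1/5 with slerp weights a = sin((1−f)δ)/sin δ ≈ 0.811, b = sin(fδ)/sin δ ≈ 0.207.
p = a·p₁ + b·p₂ ≈ (-0.374, -0.734, 0.566); φ = arcsin(p_z) ≈ 34.48°, λ = atan2(p_y, p_x) ≈ -117.01°.

≈ 34°N, 117°W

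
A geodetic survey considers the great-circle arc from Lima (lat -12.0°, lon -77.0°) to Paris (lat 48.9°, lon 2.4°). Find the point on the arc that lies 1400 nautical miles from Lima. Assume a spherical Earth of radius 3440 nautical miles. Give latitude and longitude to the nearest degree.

Convert each endpoint to a unit vector on the sphere (x = cos φ cos λ, y = cos φ sin λ, z = sin φ).
The central angle between the endpoints is δ = arccos(p₁·p₂) ≈ 1.609 rad (92.2°). The total great-circle distance is δ·R ≈ 1.609 × 3440 ≈ 5536 nmi, so the target fraction is f = 1400/5536 ≈ 0.253.
Interpolate at f ≈ 0.253 with slerp weights a = sin((1−f)δ)/sin δ ≈ 0.934, b = sin(fδ)/sin δ ≈ 0.396.
p = a·p₁ + b·p₂ ≈ (0.466, -0.879, 0.104); φ = arcsin(p_z) ≈ 5.99°, λ = atan2(p_y, p_x) ≈ -62.09°.

≈ lat 6°, lon -62°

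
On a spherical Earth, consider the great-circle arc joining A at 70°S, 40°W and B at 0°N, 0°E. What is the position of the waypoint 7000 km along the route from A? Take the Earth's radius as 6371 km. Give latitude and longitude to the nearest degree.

Convert each endpoint to a unit vector on the sphere (x = cos φ cos λ, y = cos φ sin λ, z = sin φ).
The central angle between the endpoints is δ = arccos(p₁·p₂) ≈ 1.306 rad (74.8°). The total great-circle distance is δ·R ≈ 1.306 × 6371 ≈ 8319 km, so the target fraction is f = 7000/8319 ≈ 0.841.
Interpolate at f ≈ 0.841 with slerp weights a = sin((1−f)δ)/sin δ ≈ 0.213, b = sin(fδ)/sin δ ≈ 0.923.
p = a·p₁ + b·p₂ ≈ (0.979, -0.047, -0.200); φ = arcsin(p_z) ≈ -11.54°, λ = atan2(p_y, p_x) ≈ -2.74°.

≈ 12°S, 3°W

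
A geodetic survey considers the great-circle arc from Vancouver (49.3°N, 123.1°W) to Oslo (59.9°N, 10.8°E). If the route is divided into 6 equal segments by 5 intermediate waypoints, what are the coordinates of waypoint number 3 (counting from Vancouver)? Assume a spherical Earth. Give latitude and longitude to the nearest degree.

Write both endpoints as unit vectors p₁, p₂ with components (cos φ cos λ, cos φ sin λ, sin φ).
The central angle between the endpoints is δ = arccos(p₁·p₂) ≈ 1.127 rad (64.6°).
Interpolate at f = 3/6 with slerp weights a = sin((1−f)δ)/sin δ ≈ 0.591, b = sin(fδ)/sin δ ≈ 0.591.
p = a·p₁ + b·p₂ ≈ (0.081, -0.268, 0.960); φ = arcsin(p_z) ≈ 73.77°, λ = atan2(p_y, p_x) ≈ -73.20°.

≈ 74°N, 73°W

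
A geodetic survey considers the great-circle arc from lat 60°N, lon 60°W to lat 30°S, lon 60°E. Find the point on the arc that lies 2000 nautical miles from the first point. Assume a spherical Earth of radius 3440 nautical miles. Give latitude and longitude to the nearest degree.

≈ lat 50°N, lon 2°W

The haversine formula gives a central angle δ ≈ 2.278 rad (130.5°) between the endpoints. The total great-circle distance is δ·R ≈ 2.278 × 3440 ≈ 7835 nmi, so the target fraction is f = 2000/7835 ≈ 0.255.
Interpolate at f ≈ 0.255 with slerp weights a = sin((1−f)δ)/sin δ ≈ 1.305, b = sin(fδ)/sin δ ≈ 0.722.
p = a·p₁ + b·p₂ ≈ (0.639, -0.023, 0.769); φ = arcsin(p_z) ≈ 50.25°, λ = atan2(p_y, p_x) ≈ -2.09°.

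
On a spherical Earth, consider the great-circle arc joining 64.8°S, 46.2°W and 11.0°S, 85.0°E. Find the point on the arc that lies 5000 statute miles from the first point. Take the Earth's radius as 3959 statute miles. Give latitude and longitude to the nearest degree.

Convert each endpoint to a unit vector on the sphere (x = cos φ cos λ, y = cos φ sin λ, z = sin φ).
The central angle between the endpoints is δ = arccos(p₁·p₂) ≈ 1.674 rad (95.9°). The total great-circle distance is δ·R ≈ 1.674 × 3959 ≈ 6626 mi, so the target fraction is f = 5000/6626 ≈ 0.755.
Interpolate at f ≈ 0.755 with slerp weights a = sin((1−f)δ)/sin δ ≈ 0.401, b = sin(fδ)/sin δ ≈ 0.958.
p = a·p₁ + b·p₂ ≈ (0.200, 0.814, -0.546); φ = arcsin(p_z) ≈ -33.09°, λ = atan2(p_y, p_x) ≈ 76.17°.

≈ 33°S, 76°E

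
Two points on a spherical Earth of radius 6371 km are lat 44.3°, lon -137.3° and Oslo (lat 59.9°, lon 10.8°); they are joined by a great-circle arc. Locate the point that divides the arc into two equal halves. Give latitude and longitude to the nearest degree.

The haversine formula gives a central angle δ ≈ 1.267 rad (72.6°) between the endpoints.
Interpolate at f = 1/2 with slerp weights a = sin((1−f)δ)/sin δ ≈ 0.620, b = sin(fδ)/sin δ ≈ 0.620.
p = a·p₁ + b·p₂ ≈ (-0.021, -0.243, 0.970); φ = arcsin(p_z) ≈ 75.90°, λ = atan2(p_y, p_x) ≈ -94.87°.

≈ lat 76°, lon -95°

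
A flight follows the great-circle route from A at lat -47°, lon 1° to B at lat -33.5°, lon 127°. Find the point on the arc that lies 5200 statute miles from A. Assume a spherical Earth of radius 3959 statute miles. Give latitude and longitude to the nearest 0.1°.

Write both endpoints as unit vectors p₁, p₂ with components (cos φ cos λ, cos φ sin λ, sin φ).
The central angle between the endpoints is δ = arccos(p₁·p₂) ≈ 1.501 rad (86.0°). The total great-circle distance is δ·R ≈ 1.501 × 3959 ≈ 5944 mi, so the target fraction is f = 5200/5944 ≈ 0.875.
Interpolate at f ≈ 0.875 with slerp weights a = sin((1−f)δ)/sin δ ≈ 0.187, b = sin(fδ)/sin δ ≈ 0.969.
p = a·p₁ + b·p₂ ≈ (-0.359, 0.648, -0.672); φ = arcsin(p_z) ≈ -42.22°, λ = atan2(p_y, p_x) ≈ 118.98°.

≈ lat -42.2°, lon 119.0°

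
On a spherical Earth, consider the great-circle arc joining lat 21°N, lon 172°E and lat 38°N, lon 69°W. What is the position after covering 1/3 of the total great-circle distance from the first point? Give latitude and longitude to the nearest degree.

From cos δ = sin φ₁ sin φ₂ + cos φ₁ cos φ₂ cos Δλ, the central angle is δ ≈ 1.707 rad (97.8°).
Interpolate at f = 1/3 with slerp weights a = sin((1−f)δ)/sin δ ≈ 0.916, b = sin(fδ)/sin δ ≈ 0.544.
p = a·p₁ + b·p₂ ≈ (-0.694, -0.281, 0.663); φ = arcsin(p_z) ≈ 41.55°, λ = atan2(p_y, p_x) ≈ -157.94°.

≈ lat 42°N, lon 158°W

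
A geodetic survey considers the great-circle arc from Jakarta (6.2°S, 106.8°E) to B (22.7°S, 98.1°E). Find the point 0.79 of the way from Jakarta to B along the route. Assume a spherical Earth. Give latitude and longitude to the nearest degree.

≈ (19°S, 100°E)

Write both endpoints as unit vectors p₁, p₂ with components (cos φ cos λ, cos φ sin λ, sin φ).
The central angle between the endpoints is δ = arccos(p₁·p₂) ≈ 0.323 rad (18.5°).
Interpolate at f = 0.79 with slerp weights a = sin((1−f)δ)/sin δ ≈ 0.214, b = sin(fδ)/sin δ ≈ 0.795.
p = a·p₁ + b·p₂ ≈ (-0.165, 0.930, -0.330); φ = arcsin(p_z) ≈ -19.27°, λ = atan2(p_y, p_x) ≈ 100.05°.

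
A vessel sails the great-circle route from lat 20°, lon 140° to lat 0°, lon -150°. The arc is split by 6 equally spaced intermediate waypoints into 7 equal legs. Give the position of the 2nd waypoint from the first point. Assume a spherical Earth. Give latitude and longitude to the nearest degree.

From cos δ = sin φ₁ sin φ₂ + cos φ₁ cos φ₂ cos Δλ, the central angle is δ ≈ 1.244 rad (71.3°).
Interpolate at f = 2/7 with slerp weights a = sin((1−f)δ)/sin δ ≈ 0.819, b = sin(fδ)/sin δ ≈ 0.367.
p = a·p₁ + b·p₂ ≈ (-0.908, 0.311, 0.280); φ = arcsin(p_z) ≈ 16.28°, λ = atan2(p_y, p_x) ≈ 161.08°.

≈ lat 16°, lon 161°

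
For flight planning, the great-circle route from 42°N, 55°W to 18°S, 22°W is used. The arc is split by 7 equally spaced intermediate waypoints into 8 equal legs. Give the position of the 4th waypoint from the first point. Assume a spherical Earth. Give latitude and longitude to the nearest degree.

≈ 12°N, 36°W

Convert each endpoint to a unit vector on the sphere (x = cos φ cos λ, y = cos φ sin λ, z = sin φ).
The central angle between the endpoints is δ = arccos(p₁·p₂) ≈ 1.175 rad (67.3°).
Interpolate at f = 4/8 with slerp weights a = sin((1−f)δ)/sin δ ≈ 0.601, b = sin(fδ)/sin δ ≈ 0.601.
p = a·p₁ + b·p₂ ≈ (0.786, -0.580, 0.216); φ = arcsin(p_z) ≈ 12.49°, λ = atan2(p_y, p_x) ≈ -36.42°.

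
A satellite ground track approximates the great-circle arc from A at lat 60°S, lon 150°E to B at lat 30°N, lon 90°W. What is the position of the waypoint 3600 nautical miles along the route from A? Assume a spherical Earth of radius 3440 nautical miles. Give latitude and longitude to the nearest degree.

≈ lat 30°S, lon 128°W

Convert each endpoint to a unit vector on the sphere (x = cos φ cos λ, y = cos φ sin λ, z = sin φ).
The central angle between the endpoints is δ = arccos(p₁·p₂) ≈ 2.278 rad (130.5°). The total great-circle distance is δ·R ≈ 2.278 × 3440 ≈ 7835 nmi, so the target fraction is f = 3600/7835 ≈ 0.459.
Interpolate at f ≈ 0.459 with slerp weights a = sin((1−f)δ)/sin δ ≈ 1.240, b = sin(fδ)/sin δ ≈ 1.139.
p = a·p₁ + b·p₂ ≈ (-0.537, -0.676, -0.505); φ = arcsin(p_z) ≈ -30.31°, λ = atan2(p_y, p_x) ≈ -128.46°.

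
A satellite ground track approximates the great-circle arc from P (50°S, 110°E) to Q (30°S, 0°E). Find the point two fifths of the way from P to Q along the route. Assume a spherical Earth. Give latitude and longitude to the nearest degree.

The haversine formula gives a central angle δ ≈ 1.377 rad (78.9°) between the endpoints.
Interpolate at f = 2/5 with slerp weights a = sin((1−f)δ)/sin δ ≈ 0.749, b = sin(fδ)/sin δ ≈ 0.533.
p = a·p₁ + b·p₂ ≈ (0.297, 0.453, -0.841); φ = arcsin(p_z) ≈ -57.22°, λ = atan2(p_y, p_x) ≈ 56.72°.

≈ (57°S, 57°E)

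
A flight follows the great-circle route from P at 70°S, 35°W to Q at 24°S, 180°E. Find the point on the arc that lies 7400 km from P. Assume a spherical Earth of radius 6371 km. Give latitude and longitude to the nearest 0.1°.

≈ 39.8°S, 175.9°W

Convert each endpoint to a unit vector on the sphere (x = cos φ cos λ, y = cos φ sin λ, z = sin φ).
The central angle between the endpoints is δ = arccos(p₁·p₂) ≈ 1.444 rad (82.7°). The total great-circle distance is δ·R ≈ 1.444 × 6371 ≈ 9201 km, so the target fraction is f = 7400/9201 ≈ 0.804.
Interpolate at f ≈ 0.804 with slerp weights a = sin((1−f)δ)/sin δ ≈ 0.281, b = sin(fδ)/sin δ ≈ 0.925.
p = a·p₁ + b·p₂ ≈ (-0.766, -0.055, -0.640); φ = arcsin(p_z) ≈ -39.82°, λ = atan2(p_y, p_x) ≈ -175.88°.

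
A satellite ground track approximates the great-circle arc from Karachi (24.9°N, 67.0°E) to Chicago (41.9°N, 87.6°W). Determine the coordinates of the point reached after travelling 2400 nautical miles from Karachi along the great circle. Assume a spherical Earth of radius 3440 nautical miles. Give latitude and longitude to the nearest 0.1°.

≈ 60.6°N, 40.8°E

The haversine formula gives a central angle δ ≈ 1.906 rad (109.2°) between the endpoints. The total great-circle distance is δ·R ≈ 1.906 × 3440 ≈ 6556 nmi, so the target fraction is f = 2400/6556 ≈ 0.366.
Interpolate at f ≈ 0.366 with slerp weights a = sin((1−f)δ)/sin δ ≈ 0.990, b = sin(fδ)/sin δ ≈ 0.680.
p = a·p₁ + b·p₂ ≈ (0.372, 0.321, 0.871); φ = arcsin(p_z) ≈ 60.58°, λ = atan2(p_y, p_x) ≈ 40.76°.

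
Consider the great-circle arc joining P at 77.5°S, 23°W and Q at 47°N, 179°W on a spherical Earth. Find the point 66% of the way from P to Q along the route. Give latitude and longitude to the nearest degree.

Convert each endpoint to a unit vector on the sphere (x = cos φ cos λ, y = cos φ sin λ, z = sin φ).
The central angle between the endpoints is δ = arccos(p₁·p₂) ≈ 2.585 rad (148.1°).
Interpolate at f = 0.66 with slerp weights a = sin((1−f)δ)/sin δ ≈ 1.457, b = sin(fδ)/sin δ ≈ 1.875.
p = a·p₁ + b·p₂ ≈ (-0.988, -0.145, -0.051); φ = arcsin(p_z) ≈ -2.93°, λ = atan2(p_y, p_x) ≈ -171.62°.

≈ 3°S, 172°W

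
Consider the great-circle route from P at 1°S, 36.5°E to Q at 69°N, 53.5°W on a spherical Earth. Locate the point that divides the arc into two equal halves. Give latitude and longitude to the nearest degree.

The haversine formula gives a central angle δ ≈ 1.587 rad (90.9°) between the endpoints.
Interpolate at f = 1/2 with slerp weights a = sin((1−f)δ)/sin δ ≈ 0.713, b = sin(fδ)/sin δ ≈ 0.713.
p = a·p₁ + b·p₂ ≈ (0.725, 0.219, 0.653); φ = arcsin(p_z) ≈ 40.78°, λ = atan2(p_y, p_x) ≈ 16.78°.

≈ 41°N, 17°E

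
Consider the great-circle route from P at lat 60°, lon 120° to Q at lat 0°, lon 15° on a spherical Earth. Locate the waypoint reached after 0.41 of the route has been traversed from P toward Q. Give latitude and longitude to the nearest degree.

Write both endpoints as unit vectors p₁, p₂ with components (cos φ cos λ, cos φ sin λ, sin φ).
The central angle between the endpoints is δ = arccos(p₁·p₂) ≈ 1.701 rad (97.4°).
Interpolate at f = 0.41 with slerp weights a = sin((1−f)δ)/sin δ ≈ 0.850, b = sin(fδ)/sin δ ≈ 0.648.
p = a·p₁ + b·p₂ ≈ (0.413, 0.536, 0.736); φ = arcsin(p_z) ≈ 47.43°, λ = atan2(p_y, p_x) ≈ 52.39°.

≈ lat 47°, lon 52°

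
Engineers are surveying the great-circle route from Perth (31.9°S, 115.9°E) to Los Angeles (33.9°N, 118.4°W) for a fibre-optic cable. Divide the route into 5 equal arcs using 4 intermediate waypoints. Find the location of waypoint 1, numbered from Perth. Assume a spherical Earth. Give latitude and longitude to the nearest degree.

≈ 21°S, 143°E

The haversine formula gives a central angle δ ≈ 2.355 rad (134.9°) between the endpoints.
Interpolate at f = 1/5 with slerp weights a = sin((1−f)δ)/sin δ ≈ 1.343, b = sin(fδ)/sin δ ≈ 0.641.
p = a·p₁ + b·p₂ ≈ (-0.751, 0.558, -0.353); φ = arcsin(p_z) ≈ -20.65°, λ = atan2(p_y, p_x) ≈ 143.38°.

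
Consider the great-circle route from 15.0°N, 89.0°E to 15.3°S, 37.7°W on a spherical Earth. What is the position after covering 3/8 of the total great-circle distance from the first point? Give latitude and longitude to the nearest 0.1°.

Convert each endpoint to a unit vector on the sphere (x = cos φ cos λ, y = cos φ sin λ, z = sin φ).
The central angle between the endpoints is δ = arccos(p₁·p₂) ≈ 2.246 rad (128.7°).
Interpolate at f = 3/8 with slerp weights a = sin((1−f)δ)/sin δ ≈ 1.263, b = sin(fδ)/sin δ ≈ 0.956.
p = a·p₁ + b·p₂ ≈ (0.751, 0.656, 0.075); φ = arcsin(p_z) ≈ 4.29°, λ = atan2(p_y, p_x) ≈ 41.15°.

≈ 4.3°N, 41.2°E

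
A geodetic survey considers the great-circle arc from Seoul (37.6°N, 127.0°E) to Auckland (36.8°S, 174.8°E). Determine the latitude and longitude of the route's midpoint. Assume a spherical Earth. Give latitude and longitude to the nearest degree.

From cos δ = sin φ₁ sin φ₂ + cos φ₁ cos φ₂ cos Δλ, the central angle is δ ≈ 1.510 rad (86.5°).
Interpolate at f = 1/2 with slerp weights a = sin((1−f)δ)/sin δ ≈ 0.687, b = sin(fδ)/sin δ ≈ 0.687.
p = a·p₁ + b·p₂ ≈ (-0.875, 0.484, 0.008); φ = arcsin(p_z) ≈ 0.44°, λ = atan2(p_y, p_x) ≈ 151.03°.

≈ 0°N, 151°E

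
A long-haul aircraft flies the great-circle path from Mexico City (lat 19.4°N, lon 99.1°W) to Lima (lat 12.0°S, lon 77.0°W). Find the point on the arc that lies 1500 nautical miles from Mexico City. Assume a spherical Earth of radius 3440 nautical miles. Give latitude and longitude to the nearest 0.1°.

≈ lat 1.1°S, lon 84.5°W

Convert each endpoint to a unit vector on the sphere (x = cos φ cos λ, y = cos φ sin λ, z = sin φ).
The central angle between the endpoints is δ = arccos(p₁·p₂) ≈ 0.667 rad (38.2°). The total great-circle distance is δ·R ≈ 0.667 × 3440 ≈ 2294 nmi, so the target fraction is f = 1500/2294 ≈ 0.654.
Interpolate at f ≈ 0.654 with slerp weights a = sin((1−f)δ)/sin δ ≈ 0.370, b = sin(fδ)/sin δ ≈ 0.683.
p = a·p₁ + b·p₂ ≈ (0.095, -0.995, -0.019); φ = arcsin(p_z) ≈ -1.10°, λ = atan2(p_y, p_x) ≈ -84.54°.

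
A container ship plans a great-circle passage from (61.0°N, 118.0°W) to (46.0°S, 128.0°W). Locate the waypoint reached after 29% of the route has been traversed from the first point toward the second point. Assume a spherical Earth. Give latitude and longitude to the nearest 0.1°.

Write both endpoints as unit vectors p₁, p₂ with components (cos φ cos λ, cos φ sin λ, sin φ).
The central angle between the endpoints is δ = arccos(p₁·p₂) ≈ 1.873 rad (107.3°).
Interpolate at f = 0.29 with slerp weights a = sin((1−f)δ)/sin δ ≈ 1.017, b = sin(fδ)/sin δ ≈ 0.541.
p = a·p₁ + b·p₂ ≈ (-0.463, -0.732, 0.500); φ = arcsin(p_z) ≈ 30.01°, λ = atan2(p_y, p_x) ≈ -122.32°.

≈ (30.0°N, 122.3°W)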